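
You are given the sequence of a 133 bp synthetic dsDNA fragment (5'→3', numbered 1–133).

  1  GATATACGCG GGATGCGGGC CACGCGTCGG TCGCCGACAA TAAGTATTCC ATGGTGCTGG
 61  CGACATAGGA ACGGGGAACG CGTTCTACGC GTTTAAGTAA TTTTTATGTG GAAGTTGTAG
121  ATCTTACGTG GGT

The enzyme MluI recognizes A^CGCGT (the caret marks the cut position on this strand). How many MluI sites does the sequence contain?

3

ACGCGT occurs starting at positions 22, 78, 87.
MluI cuts at 3 sites.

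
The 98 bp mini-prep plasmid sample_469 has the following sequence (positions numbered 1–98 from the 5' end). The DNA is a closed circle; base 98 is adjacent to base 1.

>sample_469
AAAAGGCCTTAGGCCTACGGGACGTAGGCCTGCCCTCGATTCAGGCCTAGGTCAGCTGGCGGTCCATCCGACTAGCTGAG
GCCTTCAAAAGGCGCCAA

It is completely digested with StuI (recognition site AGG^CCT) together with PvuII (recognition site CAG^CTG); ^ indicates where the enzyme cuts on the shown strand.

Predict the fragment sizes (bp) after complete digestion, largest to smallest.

26, 23, 17, 15, 10, 7 bp

StuI sites (AGGCCT) start at positions 4, 11, 26, 43, 79.
StuI cuts after base 3 of each site, so after positions 6, 13, 28, 45, 81.
The PvuII site (CAGCTG) starts at position 53.
PvuII cuts after base 3 of each site, so after position 55.
Combined cut positions: 6, 13, 28, 45, 55, 81.
Circular molecule, 6 cuts → 6 fragments:
  7–13 → 7 bp
  14–28 → 15 bp
  29–45 → 17 bp
  46–55 → 10 bp
  56–81 → 26 bp
  82–98 then 1–6 → 17 + 6 = 23 bp
Sorted largest to smallest: 26, 23, 17, 15, 10, 7 bp.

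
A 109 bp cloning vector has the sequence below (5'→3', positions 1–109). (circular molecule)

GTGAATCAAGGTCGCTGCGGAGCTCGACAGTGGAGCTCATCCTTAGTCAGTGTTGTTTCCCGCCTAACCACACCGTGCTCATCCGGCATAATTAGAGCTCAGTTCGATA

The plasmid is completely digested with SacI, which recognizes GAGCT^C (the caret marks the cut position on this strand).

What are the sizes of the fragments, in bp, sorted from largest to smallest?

62, 34, 13 bp

SacI sites (GAGCTC) start at positions 20, 33, 95.
SacI cuts after base 5 of each site (before the last base), so after positions 24, 37, 99.
Circular molecule, 3 cuts → 3 fragments:
  25–37 → 13 bp
  38–99 → 62 bp
  100–109 then 1–24 → 10 + 24 = 34 bp
Sorted largest to smallest: 62, 34, 13 bp.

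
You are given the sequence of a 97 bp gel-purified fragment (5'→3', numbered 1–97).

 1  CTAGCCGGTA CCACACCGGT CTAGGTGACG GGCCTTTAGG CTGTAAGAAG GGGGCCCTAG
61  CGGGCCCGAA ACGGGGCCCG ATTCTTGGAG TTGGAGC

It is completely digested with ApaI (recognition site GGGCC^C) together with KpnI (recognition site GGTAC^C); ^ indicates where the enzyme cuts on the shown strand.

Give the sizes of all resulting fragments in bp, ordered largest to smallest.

45, 19, 12, 11, 10 bp

ApaI sites (GGGCCC) start at positions 52, 62, 74.
ApaI cuts after base 5 of each site (before the last base), so after positions 56, 66, 78.
The KpnI site (GGTACC) starts at position 7.
KpnI cuts after base 5 of each site (before the last base), so after position 11.
Combined cut positions: 11, 56, 66, 78.
Linear molecule, 4 cuts → 5 fragments:
  1–11 → 11 bp
  12–56 → 45 bp
  57–66 → 10 bp
  67–78 → 12 bp
  79–97 → 19 bp
Sorted largest to smallest: 45, 19, 12, 11, 10 bp.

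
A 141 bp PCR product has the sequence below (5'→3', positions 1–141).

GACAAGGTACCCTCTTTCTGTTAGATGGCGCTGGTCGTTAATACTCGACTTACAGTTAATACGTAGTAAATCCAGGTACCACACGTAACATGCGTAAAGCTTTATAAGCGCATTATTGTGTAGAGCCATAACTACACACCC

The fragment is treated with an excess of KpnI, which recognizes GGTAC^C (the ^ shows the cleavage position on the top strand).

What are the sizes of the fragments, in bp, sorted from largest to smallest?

69, 62, 10 bp

KpnI sites (GGTACC) start at positions 6, 75.
KpnI cuts after base 5 of each site (before the last base), so after positions 10, 79.
Linear molecule, 2 cuts → 3 fragments:
  1–10 → 10 bp
  11–79 → 69 bp
  80–141 → 62 bp
Sorted largest to smallest: 69, 62, 10 bp.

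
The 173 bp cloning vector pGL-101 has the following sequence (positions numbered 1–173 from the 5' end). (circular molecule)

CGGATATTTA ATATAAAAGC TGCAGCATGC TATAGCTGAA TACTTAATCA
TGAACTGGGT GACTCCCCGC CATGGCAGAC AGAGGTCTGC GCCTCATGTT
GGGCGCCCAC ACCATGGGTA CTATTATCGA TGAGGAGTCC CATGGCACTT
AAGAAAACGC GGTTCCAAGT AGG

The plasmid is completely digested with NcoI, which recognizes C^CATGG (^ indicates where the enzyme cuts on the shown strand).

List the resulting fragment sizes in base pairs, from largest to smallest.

103, 42, 28 bp

NcoI sites (CCATGG) start at positions 70, 112, 140.
NcoI cuts after the first base of each site, so after positions 70, 112, 140.
Circular molecule, 3 cuts → 3 fragments:
  71–112 → 42 bp
  113–140 → 28 bp
  141–173 then 1–70 → 33 + 70 = 103 bp
Sorted largest to smallest: 103, 42, 28 bp.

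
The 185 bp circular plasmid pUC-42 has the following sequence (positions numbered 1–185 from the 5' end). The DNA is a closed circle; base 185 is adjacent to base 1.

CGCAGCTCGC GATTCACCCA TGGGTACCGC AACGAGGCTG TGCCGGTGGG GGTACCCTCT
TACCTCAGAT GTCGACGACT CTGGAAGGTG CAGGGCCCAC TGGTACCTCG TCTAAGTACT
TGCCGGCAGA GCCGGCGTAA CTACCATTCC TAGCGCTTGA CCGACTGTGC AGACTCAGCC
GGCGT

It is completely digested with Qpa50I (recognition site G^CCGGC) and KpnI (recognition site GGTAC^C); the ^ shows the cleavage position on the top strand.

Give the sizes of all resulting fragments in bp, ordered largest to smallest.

51, 47, 34, 28, 16, 9 bp

Qpa50I sites (GCCGGC) start at positions 122, 131, 178.
Qpa50I cuts after the first base of each site, so after positions 122, 131, 178.
KpnI sites (GGTACC) start at positions 23, 51, 102.
KpnI cuts after base 5 of each site (before the last base), so after positions 27, 55, 106.
Combined cut positions: 27, 55, 106, 122, 131, 178.
Circular molecule, 6 cuts → 6 fragments:
  28–55 → 28 bp
  56–106 → 51 bp
  107–122 → 16 bp
  123–131 → 9 bp
  132–178 → 47 bp
  179–185 then 1–27 → 7 + 27 = 34 bp
Sorted largest to smallest: 51, 47, 34, 28, 16, 9 bp.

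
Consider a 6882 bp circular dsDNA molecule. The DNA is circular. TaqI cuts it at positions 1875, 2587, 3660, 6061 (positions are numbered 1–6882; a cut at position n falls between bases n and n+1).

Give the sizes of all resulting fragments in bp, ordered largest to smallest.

Circular molecule, 4 cuts → 4 fragments:
  2587 − 1875 = 712 bp
  3660 − 2587 = 1073 bp
  6061 − 3660 = 2401 bp
  wrap: 6882 − 6061 + 1875 = 2696 bp
Sorted largest to smallest: 2696, 2401, 1073, 712 bp.

2696, 2401, 1073, 712 bp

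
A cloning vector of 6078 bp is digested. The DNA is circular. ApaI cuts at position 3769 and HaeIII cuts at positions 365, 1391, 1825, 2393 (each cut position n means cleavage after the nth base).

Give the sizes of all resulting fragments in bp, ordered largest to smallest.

Combined cut positions (sorted): 365, 1391, 1825, 2393, 3769.
Circular molecule, 5 cuts → 5 fragments:
  1391 − 365 = 1026 bp
  1825 − 1391 = 434 bp
  2393 − 1825 = 568 bp
  3769 − 2393 = 1376 bp
  wrap: 6078 − 3769 + 365 = 2674 bp
Sorted largest to smallest: 2674, 1376, 1026, 568, 434 bp.

2674, 1376, 1026, 568, 434 bp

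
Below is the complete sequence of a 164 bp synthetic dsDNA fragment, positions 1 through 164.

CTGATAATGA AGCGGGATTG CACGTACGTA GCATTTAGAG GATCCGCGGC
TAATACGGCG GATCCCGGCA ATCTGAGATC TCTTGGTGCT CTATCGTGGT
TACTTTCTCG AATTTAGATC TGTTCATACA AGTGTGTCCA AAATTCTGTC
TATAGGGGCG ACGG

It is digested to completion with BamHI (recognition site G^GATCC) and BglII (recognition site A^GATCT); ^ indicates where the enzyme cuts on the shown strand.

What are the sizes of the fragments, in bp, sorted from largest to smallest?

48, 40, 40, 20, 16 bp

BamHI sites (GGATCC) start at positions 40, 60.
BamHI cuts after the first base of each site, so after positions 40, 60.
BglII sites (AGATCT) start at positions 76, 116.
BglII cuts after the first base of each site, so after positions 76, 116.
Combined cut positions: 40, 60, 76, 116.
Linear molecule, 4 cuts → 5 fragments:
  1–40 → 40 bp
  41–60 → 20 bp
  61–76 → 16 bp
  77–116 → 40 bp
  117–164 → 48 bp
Sorted largest to smallest: 48, 40, 40, 20, 16 bp.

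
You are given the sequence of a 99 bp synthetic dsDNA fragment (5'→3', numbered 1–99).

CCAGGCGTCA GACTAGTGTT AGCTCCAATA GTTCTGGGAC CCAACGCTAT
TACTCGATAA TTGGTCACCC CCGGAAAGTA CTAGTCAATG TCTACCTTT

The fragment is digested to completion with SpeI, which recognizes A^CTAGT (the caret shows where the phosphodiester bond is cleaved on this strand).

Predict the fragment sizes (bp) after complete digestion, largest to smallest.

68, 19, 12 bp

SpeI sites (ACTAGT) start at positions 12, 80.
SpeI cuts after the first base of each site, so after positions 12, 80.
Linear molecule, 2 cuts → 3 fragments:
  1–12 → 12 bp
  13–80 → 68 bp
  81–99 → 19 bp
Sorted largest to smallest: 68, 19, 12 bp.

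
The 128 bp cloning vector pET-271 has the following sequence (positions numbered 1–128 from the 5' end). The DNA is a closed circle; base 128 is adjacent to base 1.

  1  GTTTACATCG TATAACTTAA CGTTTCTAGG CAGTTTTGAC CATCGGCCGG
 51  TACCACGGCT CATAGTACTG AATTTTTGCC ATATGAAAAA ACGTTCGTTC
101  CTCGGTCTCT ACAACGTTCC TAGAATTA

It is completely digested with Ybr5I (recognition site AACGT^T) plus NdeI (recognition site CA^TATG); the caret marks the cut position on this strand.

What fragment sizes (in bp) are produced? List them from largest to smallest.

58, 34, 23, 13 bp

Ybr5I sites (AACGTT) start at positions 19, 90, 113.
Ybr5I cuts after base 5 of each site (before the last base), so after positions 23, 94, 117.
The NdeI site (CATATG) starts at position 80.
NdeI cuts after base 2 of each site, so after position 81.
Combined cut positions: 23, 81, 94, 117.
Circular molecule, 4 cuts → 4 fragments:
  24–81 → 58 bp
  82–94 → 13 bp
  95–117 → 23 bp
  118–128 then 1–23 → 11 + 23 = 34 bp
Sorted largest to smallest: 58, 34, 23, 13 bp.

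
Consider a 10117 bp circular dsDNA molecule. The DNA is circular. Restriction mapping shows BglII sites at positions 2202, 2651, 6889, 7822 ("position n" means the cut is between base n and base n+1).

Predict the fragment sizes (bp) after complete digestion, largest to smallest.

Circular molecule, 4 cuts → 4 fragments:
  2651 − 2202 = 449 bp
  6889 − 2651 = 4238 bp
  7822 − 6889 = 933 bp
  wrap: 10117 − 7822 + 2202 = 4497 bp
Sorted largest to smallest: 4497, 4238, 933, 449 bp.

4497, 4238, 933, 449 bp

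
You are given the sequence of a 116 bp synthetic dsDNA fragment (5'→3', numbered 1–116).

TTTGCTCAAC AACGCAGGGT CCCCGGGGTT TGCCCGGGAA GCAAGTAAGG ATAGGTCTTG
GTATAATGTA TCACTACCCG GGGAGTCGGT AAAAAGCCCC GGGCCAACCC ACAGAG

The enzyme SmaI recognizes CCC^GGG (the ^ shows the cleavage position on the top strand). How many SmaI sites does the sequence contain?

CCCGGG occurs starting at positions 22, 33, 77, 98.
SmaI cuts at 4 sites.

4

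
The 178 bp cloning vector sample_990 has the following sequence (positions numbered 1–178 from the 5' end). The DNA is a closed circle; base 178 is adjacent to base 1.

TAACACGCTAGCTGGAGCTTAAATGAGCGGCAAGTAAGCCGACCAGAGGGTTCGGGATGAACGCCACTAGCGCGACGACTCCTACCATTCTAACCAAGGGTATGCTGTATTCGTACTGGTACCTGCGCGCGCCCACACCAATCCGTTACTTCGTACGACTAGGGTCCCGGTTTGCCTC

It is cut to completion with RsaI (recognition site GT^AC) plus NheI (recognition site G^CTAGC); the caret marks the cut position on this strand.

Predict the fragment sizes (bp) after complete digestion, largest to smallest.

RsaI sites (GTAC) start at positions 113, 119, 153.
RsaI cuts after base 2 of each site, so after positions 114, 120, 154.
The NheI site (GCTAGC) starts at position 7.
NheI cuts after the first base of each site, so after position 7.
Combined cut positions: 7, 114, 120, 154.
Circular molecule, 4 cuts → 4 fragments:
  8–114 → 107 bp
  115–120 → 6 bp
  121–154 → 34 bp
  155–178 then 1–7 → 24 + 7 = 31 bp
Sorted largest to smallest: 107, 34, 31, 6 bp.

107, 34, 31, 6 bp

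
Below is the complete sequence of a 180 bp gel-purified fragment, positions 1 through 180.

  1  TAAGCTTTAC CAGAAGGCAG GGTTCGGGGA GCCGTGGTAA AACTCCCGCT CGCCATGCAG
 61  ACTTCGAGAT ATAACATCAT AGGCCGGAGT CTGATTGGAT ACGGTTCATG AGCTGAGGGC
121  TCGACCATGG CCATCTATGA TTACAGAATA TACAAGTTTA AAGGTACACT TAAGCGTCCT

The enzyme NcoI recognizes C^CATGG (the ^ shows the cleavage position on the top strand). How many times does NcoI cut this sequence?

1

CCATGG occurs starting at position 125.
NcoI cuts at 1 site.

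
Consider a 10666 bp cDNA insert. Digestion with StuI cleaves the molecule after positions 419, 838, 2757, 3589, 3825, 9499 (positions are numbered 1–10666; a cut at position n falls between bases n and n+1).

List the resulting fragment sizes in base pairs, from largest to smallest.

Linear molecule, 6 cuts → 7 fragments:
  419 − 0 = 419 bp
  838 − 419 = 419 bp
  2757 − 838 = 1919 bp
  3589 − 2757 = 832 bp
  3825 − 3589 = 236 bp
  9499 − 3825 = 5674 bp
  10666 − 9499 = 1167 bp
Sorted largest to smallest: 5674, 1919, 1167, 832, 419, 419, 236 bp.

5674, 1919, 1167, 832, 419, 419, 236 bp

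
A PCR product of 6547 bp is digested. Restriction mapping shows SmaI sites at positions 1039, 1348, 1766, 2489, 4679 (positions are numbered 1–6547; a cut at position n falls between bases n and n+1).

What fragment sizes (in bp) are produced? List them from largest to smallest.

Linear molecule, 5 cuts → 6 fragments:
  1039 − 0 = 1039 bp
  1348 − 1039 = 309 bp
  1766 − 1348 = 418 bp
  2489 − 1766 = 723 bp
  4679 − 2489 = 2190 bp
  6547 − 4679 = 1868 bp
Sorted largest to smallest: 2190, 1868, 1039, 723, 418, 309 bp.

2190, 1868, 1039, 723, 418, 309 bp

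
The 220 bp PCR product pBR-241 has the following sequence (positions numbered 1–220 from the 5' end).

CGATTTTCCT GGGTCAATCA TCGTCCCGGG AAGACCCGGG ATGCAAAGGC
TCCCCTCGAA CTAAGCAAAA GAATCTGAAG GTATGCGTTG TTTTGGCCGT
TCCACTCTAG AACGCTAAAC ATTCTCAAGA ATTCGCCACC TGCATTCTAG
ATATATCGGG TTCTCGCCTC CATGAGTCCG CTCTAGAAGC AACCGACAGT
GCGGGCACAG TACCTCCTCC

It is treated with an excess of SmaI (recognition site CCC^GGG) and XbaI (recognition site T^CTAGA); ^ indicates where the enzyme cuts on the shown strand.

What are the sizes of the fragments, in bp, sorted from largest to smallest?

69, 40, 38, 36, 27, 10 bp

SmaI sites (CCCGGG) start at positions 25, 35.
SmaI cuts after base 3 of each site, so after positions 27, 37.
XbaI sites (TCTAGA) start at positions 106, 146, 182.
XbaI cuts after the first base of each site, so after positions 106, 146, 182.
Combined cut positions: 27, 37, 106, 146, 182.
Linear molecule, 5 cuts → 6 fragments:
  1–27 → 27 bp
  28–37 → 10 bp
  38–106 → 69 bp
  107–146 → 40 bp
  147–182 → 36 bp
  183–220 → 38 bp
Sorted largest to smallest: 69, 40, 38, 36, 27, 10 bp.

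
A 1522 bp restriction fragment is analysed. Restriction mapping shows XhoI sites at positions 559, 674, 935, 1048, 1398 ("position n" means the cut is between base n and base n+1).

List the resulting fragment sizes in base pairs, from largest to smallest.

Linear molecule, 5 cuts → 6 fragments:
  559 − 0 = 559 bp
  674 − 559 = 115 bp
  935 − 674 = 261 bp
  1048 − 935 = 113 bp
  1398 − 1048 = 350 bp
  1522 − 1398 = 124 bp
Sorted largest to smallest: 559, 350, 261, 124, 115, 113 bp.

559, 350, 261, 124, 115, 113 bp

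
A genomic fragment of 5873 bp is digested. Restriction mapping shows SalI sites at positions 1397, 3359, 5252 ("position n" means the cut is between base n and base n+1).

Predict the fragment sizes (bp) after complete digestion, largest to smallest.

Linear molecule, 3 cuts → 4 fragments:
  1397 − 0 = 1397 bp
  3359 − 1397 = 1962 bp
  5252 − 3359 = 1893 bp
  5873 − 5252 = 621 bp
Sorted largest to smallest: 1962, 1893, 1397, 621 bp.

1962, 1893, 1397, 621 bp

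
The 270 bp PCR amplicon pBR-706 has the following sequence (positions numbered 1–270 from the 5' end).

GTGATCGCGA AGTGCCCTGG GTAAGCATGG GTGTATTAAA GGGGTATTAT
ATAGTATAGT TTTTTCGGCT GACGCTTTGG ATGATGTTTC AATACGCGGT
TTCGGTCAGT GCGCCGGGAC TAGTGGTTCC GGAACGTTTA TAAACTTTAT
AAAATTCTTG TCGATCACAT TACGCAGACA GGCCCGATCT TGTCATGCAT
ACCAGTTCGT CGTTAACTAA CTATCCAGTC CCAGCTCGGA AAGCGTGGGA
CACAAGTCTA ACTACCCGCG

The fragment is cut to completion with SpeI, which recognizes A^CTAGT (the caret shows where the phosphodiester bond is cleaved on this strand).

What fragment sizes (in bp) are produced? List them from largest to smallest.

The SpeI site (ACTAGT) starts at position 119.
SpeI cuts after the first base of each site, so after position 119.
Linear molecule, 1 cut → 2 fragments:
  1–119 → 119 bp
  120–270 → 151 bp
Sorted largest to smallest: 151, 119 bp.

151, 119 bp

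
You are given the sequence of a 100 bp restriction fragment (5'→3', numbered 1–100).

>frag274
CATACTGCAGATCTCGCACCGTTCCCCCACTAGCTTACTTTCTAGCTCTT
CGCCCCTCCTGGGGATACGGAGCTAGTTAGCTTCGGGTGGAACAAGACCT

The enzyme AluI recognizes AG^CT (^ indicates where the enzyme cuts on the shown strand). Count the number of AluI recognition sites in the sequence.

4

AGCT occurs starting at positions 32, 44, 71, 79.
AluI cuts at 4 sites.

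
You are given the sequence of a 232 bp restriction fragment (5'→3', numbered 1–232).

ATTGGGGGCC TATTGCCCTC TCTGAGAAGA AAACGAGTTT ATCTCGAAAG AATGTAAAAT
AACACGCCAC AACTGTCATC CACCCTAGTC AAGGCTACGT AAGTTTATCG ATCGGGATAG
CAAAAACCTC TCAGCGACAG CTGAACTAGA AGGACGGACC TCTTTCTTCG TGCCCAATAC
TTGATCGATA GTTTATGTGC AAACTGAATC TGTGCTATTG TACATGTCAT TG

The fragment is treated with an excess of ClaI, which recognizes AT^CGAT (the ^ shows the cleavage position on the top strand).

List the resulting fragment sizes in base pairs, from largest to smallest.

108, 77, 47 bp

ClaI sites (ATCGAT) start at positions 107, 184.
ClaI cuts after base 2 of each site, so after positions 108, 185.
Linear molecule, 2 cuts → 3 fragments:
  1–108 → 108 bp
  109–185 → 77 bp
  186–232 → 47 bp
Sorted largest to smallest: 108, 77, 47 bp.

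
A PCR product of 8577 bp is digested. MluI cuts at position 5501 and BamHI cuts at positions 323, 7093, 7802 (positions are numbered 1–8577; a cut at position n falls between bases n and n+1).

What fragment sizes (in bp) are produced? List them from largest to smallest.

Combined cut positions (sorted): 323, 5501, 7093, 7802.
Linear molecule, 4 cuts → 5 fragments:
  323 − 0 = 323 bp
  5501 − 323 = 5178 bp
  7093 − 5501 = 1592 bp
  7802 − 7093 = 709 bp
  8577 − 7802 = 775 bp
Sorted largest to smallest: 5178, 1592, 775, 709, 323 bp.

5178, 1592, 775, 709, 323 bp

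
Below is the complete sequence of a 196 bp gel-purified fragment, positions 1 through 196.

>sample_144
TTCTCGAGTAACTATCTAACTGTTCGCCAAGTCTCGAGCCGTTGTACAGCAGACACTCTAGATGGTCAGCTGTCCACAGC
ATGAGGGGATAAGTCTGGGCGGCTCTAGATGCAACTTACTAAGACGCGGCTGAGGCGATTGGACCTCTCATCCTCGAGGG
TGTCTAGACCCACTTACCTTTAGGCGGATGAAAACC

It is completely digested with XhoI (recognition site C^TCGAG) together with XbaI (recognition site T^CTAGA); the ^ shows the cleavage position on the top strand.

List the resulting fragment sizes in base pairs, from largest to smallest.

49, 47, 33, 30, 24, 10, 3 bp

XhoI sites (CTCGAG) start at positions 3, 33, 153.
XhoI cuts after the first base of each site, so after positions 3, 33, 153.
XbaI sites (TCTAGA) start at positions 57, 104, 163.
XbaI cuts after the first base of each site, so after positions 57, 104, 163.
Combined cut positions: 3, 33, 57, 104, 153, 163.
Linear molecule, 6 cuts → 7 fragments:
  1–3 → 3 bp
  4–33 → 30 bp
  34–57 → 24 bp
  58–104 → 47 bp
  105–153 → 49 bp
  154–163 → 10 bp
  164–196 → 33 bp
Sorted largest to smallest: 49, 47, 33, 30, 24, 10, 3 bp.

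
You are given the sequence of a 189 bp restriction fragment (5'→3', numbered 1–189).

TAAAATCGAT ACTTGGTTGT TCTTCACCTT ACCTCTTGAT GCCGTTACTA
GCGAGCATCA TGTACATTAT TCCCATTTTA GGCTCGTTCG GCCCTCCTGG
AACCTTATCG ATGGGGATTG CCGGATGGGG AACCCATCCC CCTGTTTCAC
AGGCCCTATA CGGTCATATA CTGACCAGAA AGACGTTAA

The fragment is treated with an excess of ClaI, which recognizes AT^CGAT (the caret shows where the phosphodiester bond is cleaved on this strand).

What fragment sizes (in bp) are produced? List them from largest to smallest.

102, 81, 6 bp

ClaI sites (ATCGAT) start at positions 5, 107.
ClaI cuts after base 2 of each site, so after positions 6, 108.
Linear molecule, 2 cuts → 3 fragments:
  1–6 → 6 bp
  7–108 → 102 bp
  109–189 → 81 bp
Sorted largest to smallest: 102, 81, 6 bp.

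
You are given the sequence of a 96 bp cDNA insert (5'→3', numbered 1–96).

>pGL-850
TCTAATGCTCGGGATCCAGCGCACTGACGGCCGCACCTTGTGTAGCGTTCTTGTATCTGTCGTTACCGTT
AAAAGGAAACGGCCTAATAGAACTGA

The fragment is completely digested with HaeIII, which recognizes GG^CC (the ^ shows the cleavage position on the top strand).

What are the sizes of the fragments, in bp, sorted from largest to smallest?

HaeIII sites (GGCC) start at positions 29, 81.
HaeIII cuts after base 2 of each site, so after positions 30, 82.
Linear molecule, 2 cuts → 3 fragments:
  1–30 → 30 bp
  31–82 → 52 bp
  83–96 → 14 bp
Sorted largest to smallest: 52, 30, 14 bp.

52, 30, 14 bp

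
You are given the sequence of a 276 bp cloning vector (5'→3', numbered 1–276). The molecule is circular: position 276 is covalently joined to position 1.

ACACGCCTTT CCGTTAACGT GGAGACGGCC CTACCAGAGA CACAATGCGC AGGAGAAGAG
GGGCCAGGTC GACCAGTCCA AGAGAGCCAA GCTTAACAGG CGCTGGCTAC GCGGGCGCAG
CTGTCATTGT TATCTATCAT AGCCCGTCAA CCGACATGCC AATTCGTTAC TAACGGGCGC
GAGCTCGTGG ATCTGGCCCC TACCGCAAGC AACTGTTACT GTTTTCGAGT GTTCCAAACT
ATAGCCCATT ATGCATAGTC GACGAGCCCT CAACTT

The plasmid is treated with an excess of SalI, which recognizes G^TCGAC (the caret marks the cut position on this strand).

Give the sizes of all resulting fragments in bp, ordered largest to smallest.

SalI sites (GTCGAC) start at positions 68, 258.
SalI cuts after the first base of each site, so after positions 68, 258.
Circular molecule, 2 cuts → 2 fragments:
  69–258 → 190 bp
  259–276 then 1–68 → 18 + 68 = 86 bp
Sorted largest to smallest: 190, 86 bp.

190, 86 bp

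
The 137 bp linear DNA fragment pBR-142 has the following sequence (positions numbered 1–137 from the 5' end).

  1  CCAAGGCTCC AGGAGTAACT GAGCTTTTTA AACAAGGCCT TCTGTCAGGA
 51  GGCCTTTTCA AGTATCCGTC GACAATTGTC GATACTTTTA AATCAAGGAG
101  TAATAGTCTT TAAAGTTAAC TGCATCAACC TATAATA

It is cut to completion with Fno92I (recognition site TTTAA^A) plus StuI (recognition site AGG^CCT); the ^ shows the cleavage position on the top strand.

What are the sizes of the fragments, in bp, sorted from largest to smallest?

39, 31, 24, 22, 15, 6 bp

Fno92I sites (TTTAAA) start at positions 27, 87, 109.
Fno92I cuts after base 5 of each site (before the last base), so after positions 31, 91, 113.
StuI sites (AGGCCT) start at positions 35, 50.
StuI cuts after base 3 of each site, so after positions 37, 52.
Combined cut positions: 31, 37, 52, 91, 113.
Linear molecule, 5 cuts → 6 fragments:
  1–31 → 31 bp
  32–37 → 6 bp
  38–52 → 15 bp
  53–91 → 39 bp
  92–113 → 22 bp
  114–137 → 24 bp
Sorted largest to smallest: 39, 31, 24, 22, 15, 6 bp.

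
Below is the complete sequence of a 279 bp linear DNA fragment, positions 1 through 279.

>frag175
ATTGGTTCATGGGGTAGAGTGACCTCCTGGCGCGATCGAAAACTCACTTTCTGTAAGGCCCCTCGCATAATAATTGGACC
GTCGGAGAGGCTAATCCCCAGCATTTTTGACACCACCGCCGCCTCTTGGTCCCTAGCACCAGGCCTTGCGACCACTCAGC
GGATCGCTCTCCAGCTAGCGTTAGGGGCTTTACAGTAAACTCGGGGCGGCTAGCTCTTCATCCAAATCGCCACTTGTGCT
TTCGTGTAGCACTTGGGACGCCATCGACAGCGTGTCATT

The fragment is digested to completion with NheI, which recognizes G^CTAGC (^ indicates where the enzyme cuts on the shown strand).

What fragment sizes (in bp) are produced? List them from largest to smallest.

NheI sites (GCTAGC) start at positions 174, 209.
NheI cuts after the first base of each site, so after positions 174, 209.
Linear molecule, 2 cuts → 3 fragments:
  1–174 → 174 bp
  175–209 → 35 bp
  210–279 → 70 bp
Sorted largest to smallest: 174, 70, 35 bp.

174, 70, 35 bp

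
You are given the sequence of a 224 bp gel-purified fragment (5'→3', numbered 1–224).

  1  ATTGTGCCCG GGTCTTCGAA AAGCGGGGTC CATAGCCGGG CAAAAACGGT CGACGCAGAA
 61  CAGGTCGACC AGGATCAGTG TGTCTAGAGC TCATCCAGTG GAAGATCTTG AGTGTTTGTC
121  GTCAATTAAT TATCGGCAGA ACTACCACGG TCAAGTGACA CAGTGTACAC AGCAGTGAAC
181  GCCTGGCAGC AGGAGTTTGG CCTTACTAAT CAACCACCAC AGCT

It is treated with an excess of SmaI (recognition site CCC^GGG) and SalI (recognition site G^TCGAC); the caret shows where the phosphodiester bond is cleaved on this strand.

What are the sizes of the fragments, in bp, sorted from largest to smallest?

160, 40, 15, 9 bp

The SmaI site (CCCGGG) starts at position 7.
SmaI cuts after base 3 of each site, so after position 9.
SalI sites (GTCGAC) start at positions 49, 64.
SalI cuts after the first base of each site, so after positions 49, 64.
Combined cut positions: 9, 49, 64.
Linear molecule, 3 cuts → 4 fragments:
  1–9 → 9 bp
  10–49 → 40 bp
  50–64 → 15 bp
  65–224 → 160 bp
Sorted largest to smallest: 160, 40, 15, 9 bp.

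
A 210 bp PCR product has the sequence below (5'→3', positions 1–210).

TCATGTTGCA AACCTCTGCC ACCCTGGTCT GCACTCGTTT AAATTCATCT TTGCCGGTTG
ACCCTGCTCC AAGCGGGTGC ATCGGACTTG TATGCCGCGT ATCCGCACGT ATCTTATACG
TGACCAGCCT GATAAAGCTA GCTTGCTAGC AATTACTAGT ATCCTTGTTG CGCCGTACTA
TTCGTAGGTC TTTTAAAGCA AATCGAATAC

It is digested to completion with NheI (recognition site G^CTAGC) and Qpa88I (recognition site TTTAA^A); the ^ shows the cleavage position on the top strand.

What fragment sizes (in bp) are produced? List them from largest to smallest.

NheI sites (GCTAGC) start at positions 137, 145.
NheI cuts after the first base of each site, so after positions 137, 145.
Qpa88I sites (TTTAAA) start at positions 38, 192.
Qpa88I cuts after base 5 of each site (before the last base), so after positions 42, 196.
Combined cut positions: 42, 137, 145, 196.
Linear molecule, 4 cuts → 5 fragments:
  1–42 → 42 bp
  43–137 → 95 bp
  138–145 → 8 bp
  146–196 → 51 bp
  197–210 → 14 bp
Sorted largest to smallest: 95, 51, 42, 14, 8 bp.

95, 51, 42, 14, 8 bp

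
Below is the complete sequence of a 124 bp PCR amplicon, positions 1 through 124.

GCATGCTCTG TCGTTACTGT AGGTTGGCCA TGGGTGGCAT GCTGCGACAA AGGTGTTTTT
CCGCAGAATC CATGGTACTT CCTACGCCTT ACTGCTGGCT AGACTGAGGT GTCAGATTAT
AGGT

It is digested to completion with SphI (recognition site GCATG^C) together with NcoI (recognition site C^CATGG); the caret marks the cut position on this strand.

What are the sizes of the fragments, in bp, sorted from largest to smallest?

SphI sites (GCATGC) start at positions 1, 37.
SphI cuts after base 5 of each site (before the last base), so after positions 5, 41.
NcoI sites (CCATGG) start at positions 28, 70.
NcoI cuts after the first base of each site, so after positions 28, 70.
Combined cut positions: 5, 28, 41, 70.
Linear molecule, 4 cuts → 5 fragments:
  1–5 → 5 bp
  6–28 → 23 bp
  29–41 → 13 bp
  42–70 → 29 bp
  71–124 → 54 bp
Sorted largest to smallest: 54, 29, 23, 13, 5 bp.

54, 29, 23, 13, 5 bp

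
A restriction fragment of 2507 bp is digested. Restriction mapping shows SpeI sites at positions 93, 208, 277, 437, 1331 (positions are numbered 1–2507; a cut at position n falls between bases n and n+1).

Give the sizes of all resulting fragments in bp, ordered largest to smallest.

1176, 894, 160, 115, 93, 69 bp

Linear molecule, 5 cuts → 6 fragments:
  93 − 0 = 93 bp
  208 − 93 = 115 bp
  277 − 208 = 69 bp
  437 − 277 = 160 bp
  1331 − 437 = 894 bp
  2507 − 1331 = 1176 bp
Sorted largest to smallest: 1176, 894, 160, 115, 93, 69 bp.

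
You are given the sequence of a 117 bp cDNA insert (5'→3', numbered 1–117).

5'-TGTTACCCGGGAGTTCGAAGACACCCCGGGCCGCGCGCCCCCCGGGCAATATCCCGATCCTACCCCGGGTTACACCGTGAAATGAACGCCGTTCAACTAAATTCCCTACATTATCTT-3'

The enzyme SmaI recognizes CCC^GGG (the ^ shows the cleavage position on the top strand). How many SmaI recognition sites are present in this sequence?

4

CCCGGG occurs starting at positions 6, 25, 41, 64.
SmaI cuts at 4 sites.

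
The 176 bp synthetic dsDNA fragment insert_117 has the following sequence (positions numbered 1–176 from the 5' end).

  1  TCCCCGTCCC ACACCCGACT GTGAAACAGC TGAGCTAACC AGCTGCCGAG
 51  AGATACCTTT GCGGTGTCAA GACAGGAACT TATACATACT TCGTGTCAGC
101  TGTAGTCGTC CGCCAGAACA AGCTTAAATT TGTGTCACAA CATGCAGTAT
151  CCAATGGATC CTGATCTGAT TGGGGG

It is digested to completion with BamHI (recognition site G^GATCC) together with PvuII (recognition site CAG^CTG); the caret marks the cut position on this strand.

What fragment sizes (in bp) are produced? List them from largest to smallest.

The BamHI site (GGATCC) starts at position 156.
BamHI cuts after the first base of each site, so after position 156.
PvuII sites (CAGCTG) start at positions 27, 40, 97.
PvuII cuts after base 3 of each site, so after positions 29, 42, 99.
Combined cut positions: 29, 42, 99, 156.
Linear molecule, 4 cuts → 5 fragments:
  1–29 → 29 bp
  30–42 → 13 bp
  43–99 → 57 bp
  100–156 → 57 bp
  157–176 → 20 bp
Sorted largest to smallest: 57, 57, 29, 20, 13 bp.

57, 57, 29, 20, 13 bp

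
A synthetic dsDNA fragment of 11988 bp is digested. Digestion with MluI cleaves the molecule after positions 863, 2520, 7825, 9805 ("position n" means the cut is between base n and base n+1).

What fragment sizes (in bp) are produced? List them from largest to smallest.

5305, 2183, 1980, 1657, 863 bp

Linear molecule, 4 cuts → 5 fragments:
  863 − 0 = 863 bp
  2520 − 863 = 1657 bp
  7825 − 2520 = 5305 bp
  9805 − 7825 = 1980 bp
  11988 − 9805 = 2183 bp
Sorted largest to smallest: 5305, 2183, 1980, 1657, 863 bp.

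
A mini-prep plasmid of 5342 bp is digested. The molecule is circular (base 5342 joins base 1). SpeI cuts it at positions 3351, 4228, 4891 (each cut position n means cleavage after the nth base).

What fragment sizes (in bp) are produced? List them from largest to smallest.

3802, 877, 663 bp

Circular molecule, 3 cuts → 3 fragments:
  4228 − 3351 = 877 bp
  4891 − 4228 = 663 bp
  wrap: 5342 − 4891 + 3351 = 3802 bp
Sorted largest to smallest: 3802, 877, 663 bp.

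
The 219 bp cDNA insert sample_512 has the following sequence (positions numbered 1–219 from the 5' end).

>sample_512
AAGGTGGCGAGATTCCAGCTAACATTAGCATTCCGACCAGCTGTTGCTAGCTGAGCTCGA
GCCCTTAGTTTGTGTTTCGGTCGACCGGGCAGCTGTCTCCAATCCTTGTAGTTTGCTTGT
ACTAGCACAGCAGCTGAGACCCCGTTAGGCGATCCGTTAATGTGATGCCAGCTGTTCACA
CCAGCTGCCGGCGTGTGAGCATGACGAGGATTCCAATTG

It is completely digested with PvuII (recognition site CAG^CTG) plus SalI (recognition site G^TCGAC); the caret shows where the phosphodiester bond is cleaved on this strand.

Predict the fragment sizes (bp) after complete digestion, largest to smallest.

PvuII sites (CAGCTG) start at positions 38, 90, 131, 169, 182.
PvuII cuts after base 3 of each site, so after positions 40, 92, 133, 171, 184.
The SalI site (GTCGAC) starts at position 80.
SalI cuts after the first base of each site, so after position 80.
Combined cut positions: 40, 80, 92, 133, 171, 184.
Linear molecule, 6 cuts → 7 fragments:
  1–40 → 40 bp
  41–80 → 40 bp
  81–92 → 12 bp
  93–133 → 41 bp
  134–171 → 38 bp
  172–184 → 13 bp
  185–219 → 35 bp
Sorted largest to smallest: 41, 40, 40, 38, 35, 13, 12 bp.

41, 40, 40, 38, 35, 13, 12 bp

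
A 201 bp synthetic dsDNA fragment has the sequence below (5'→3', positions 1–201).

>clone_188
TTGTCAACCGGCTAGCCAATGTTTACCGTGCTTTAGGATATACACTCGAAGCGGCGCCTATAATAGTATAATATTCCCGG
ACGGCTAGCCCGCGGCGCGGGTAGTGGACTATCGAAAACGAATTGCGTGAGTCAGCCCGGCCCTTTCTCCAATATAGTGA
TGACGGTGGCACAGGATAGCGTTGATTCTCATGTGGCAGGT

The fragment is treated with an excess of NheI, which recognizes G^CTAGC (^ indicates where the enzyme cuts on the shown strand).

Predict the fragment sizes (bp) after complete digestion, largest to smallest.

NheI sites (GCTAGC) start at positions 11, 84.
NheI cuts after the first base of each site, so after positions 11, 84.
Linear molecule, 2 cuts → 3 fragments:
  1–11 → 11 bp
  12–84 → 73 bp
  85–201 → 117 bp
Sorted largest to smallest: 117, 73, 11 bp.

117, 73, 11 bp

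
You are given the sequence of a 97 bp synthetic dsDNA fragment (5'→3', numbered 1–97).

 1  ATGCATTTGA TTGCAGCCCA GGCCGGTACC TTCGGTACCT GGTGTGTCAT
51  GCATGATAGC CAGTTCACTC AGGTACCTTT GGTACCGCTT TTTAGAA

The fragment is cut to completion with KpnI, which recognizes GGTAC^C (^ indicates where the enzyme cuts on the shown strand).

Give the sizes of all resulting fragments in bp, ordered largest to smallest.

KpnI sites (GGTACC) start at positions 25, 34, 72, 81.
KpnI cuts after base 5 of each site (before the last base), so after positions 29, 38, 76, 85.
Linear molecule, 4 cuts → 5 fragments:
  1–29 → 29 bp
  30–38 → 9 bp
  39–76 → 38 bp
  77–85 → 9 bp
  86–97 → 12 bp
Sorted largest to smallest: 38, 29, 12, 9, 9 bp.

38, 29, 12, 9, 9 bp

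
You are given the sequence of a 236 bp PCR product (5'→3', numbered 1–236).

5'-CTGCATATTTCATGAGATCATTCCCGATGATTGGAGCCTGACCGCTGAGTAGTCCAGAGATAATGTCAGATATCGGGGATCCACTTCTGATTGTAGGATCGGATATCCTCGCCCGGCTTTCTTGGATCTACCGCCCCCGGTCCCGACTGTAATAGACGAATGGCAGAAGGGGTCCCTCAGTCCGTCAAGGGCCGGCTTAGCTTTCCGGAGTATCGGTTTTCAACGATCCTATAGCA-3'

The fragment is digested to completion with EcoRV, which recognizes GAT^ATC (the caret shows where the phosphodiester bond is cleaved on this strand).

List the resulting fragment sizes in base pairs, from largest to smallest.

132, 71, 33 bp

EcoRV sites (GATATC) start at positions 69, 102.
EcoRV cuts after base 3 of each site, so after positions 71, 104.
Linear molecule, 2 cuts → 3 fragments:
  1–71 → 71 bp
  72–104 → 33 bp
  105–236 → 132 bp
Sorted largest to smallest: 132, 71, 33 bp.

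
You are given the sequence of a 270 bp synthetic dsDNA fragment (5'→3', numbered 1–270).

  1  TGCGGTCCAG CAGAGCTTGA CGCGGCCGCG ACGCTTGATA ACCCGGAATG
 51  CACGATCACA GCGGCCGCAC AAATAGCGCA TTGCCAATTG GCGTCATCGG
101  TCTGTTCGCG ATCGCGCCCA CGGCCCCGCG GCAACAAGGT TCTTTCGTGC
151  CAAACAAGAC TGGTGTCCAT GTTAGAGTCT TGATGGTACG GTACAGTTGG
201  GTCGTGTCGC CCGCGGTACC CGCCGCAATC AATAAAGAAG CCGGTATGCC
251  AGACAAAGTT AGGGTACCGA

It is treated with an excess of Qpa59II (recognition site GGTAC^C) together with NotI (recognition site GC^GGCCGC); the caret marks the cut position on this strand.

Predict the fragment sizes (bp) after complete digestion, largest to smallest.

157, 48, 39, 23, 3 bp

Qpa59II sites (GGTACC) start at positions 215, 263.
Qpa59II cuts after base 5 of each site (before the last base), so after positions 219, 267.
NotI sites (GCGGCCGC) start at positions 22, 61.
NotI cuts after base 2 of each site, so after positions 23, 62.
Combined cut positions: 23, 62, 219, 267.
Linear molecule, 4 cuts → 5 fragments:
  1–23 → 23 bp
  24–62 → 39 bp
  63–219 → 157 bp
  220–267 → 48 bp
  268–270 → 3 bp
Sorted largest to smallest: 157, 48, 39, 23, 3 bp.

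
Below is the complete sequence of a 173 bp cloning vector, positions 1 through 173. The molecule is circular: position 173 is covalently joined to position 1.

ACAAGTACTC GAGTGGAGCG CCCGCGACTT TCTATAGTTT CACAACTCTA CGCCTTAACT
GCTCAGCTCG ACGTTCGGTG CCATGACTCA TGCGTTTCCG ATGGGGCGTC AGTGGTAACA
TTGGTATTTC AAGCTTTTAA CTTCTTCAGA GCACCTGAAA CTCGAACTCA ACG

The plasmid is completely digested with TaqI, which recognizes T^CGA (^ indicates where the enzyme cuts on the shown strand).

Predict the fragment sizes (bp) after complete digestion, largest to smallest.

TaqI sites (TCGA) start at positions 9, 68, 162.
TaqI cuts after the first base of each site, so after positions 9, 68, 162.
Circular molecule, 3 cuts → 3 fragments:
  10–68 → 59 bp
  69–162 → 94 bp
  163–173 then 1–9 → 11 + 9 = 20 bp
Sorted largest to smallest: 94, 59, 20 bp.

94, 59, 20 bp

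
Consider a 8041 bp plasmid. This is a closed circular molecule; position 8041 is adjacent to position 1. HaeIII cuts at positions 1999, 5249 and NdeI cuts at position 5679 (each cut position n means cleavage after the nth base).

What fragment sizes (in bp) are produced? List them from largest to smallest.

4361, 3250, 430 bp

Combined cut positions (sorted): 1999, 5249, 5679.
Circular molecule, 3 cuts → 3 fragments:
  5249 − 1999 = 3250 bp
  5679 − 5249 = 430 bp
  wrap: 8041 − 5679 + 1999 = 4361 bp
Sorted largest to smallest: 4361, 3250, 430 bp.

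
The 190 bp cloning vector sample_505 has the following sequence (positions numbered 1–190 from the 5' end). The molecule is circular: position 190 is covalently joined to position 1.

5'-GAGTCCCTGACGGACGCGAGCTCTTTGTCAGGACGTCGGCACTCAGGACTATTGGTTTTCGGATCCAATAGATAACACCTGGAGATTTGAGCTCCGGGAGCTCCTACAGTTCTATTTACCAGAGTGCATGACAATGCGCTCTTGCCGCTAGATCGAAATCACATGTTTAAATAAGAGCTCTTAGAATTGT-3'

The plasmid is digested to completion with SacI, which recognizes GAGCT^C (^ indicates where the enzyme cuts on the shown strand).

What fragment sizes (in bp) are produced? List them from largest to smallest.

SacI sites (GAGCTC) start at positions 18, 89, 98, 175.
SacI cuts after base 5 of each site (before the last base), so after positions 22, 93, 102, 179.
Circular molecule, 4 cuts → 4 fragments:
  23–93 → 71 bp
  94–102 → 9 bp
  103–179 → 77 bp
  180–190 then 1–22 → 11 + 22 = 33 bp
Sorted largest to smallest: 77, 71, 33, 9 bp.

77, 71, 33, 9 bp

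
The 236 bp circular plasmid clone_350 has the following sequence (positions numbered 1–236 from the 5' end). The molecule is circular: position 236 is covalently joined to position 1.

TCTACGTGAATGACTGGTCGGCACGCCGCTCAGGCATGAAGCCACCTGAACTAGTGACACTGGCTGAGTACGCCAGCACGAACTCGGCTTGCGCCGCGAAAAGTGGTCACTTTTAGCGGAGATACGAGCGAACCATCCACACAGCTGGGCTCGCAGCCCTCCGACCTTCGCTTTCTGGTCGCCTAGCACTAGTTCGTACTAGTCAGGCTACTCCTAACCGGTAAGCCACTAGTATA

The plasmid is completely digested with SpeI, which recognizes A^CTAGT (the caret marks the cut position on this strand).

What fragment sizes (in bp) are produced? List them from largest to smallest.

SpeI sites (ACTAGT) start at positions 50, 188, 198, 228.
SpeI cuts after the first base of each site, so after positions 50, 188, 198, 228.
Circular molecule, 4 cuts → 4 fragments:
  51–188 → 138 bp
  189–198 → 10 bp
  199–228 → 30 bp
  229–236 then 1–50 → 8 + 50 = 58 bp
Sorted largest to smallest: 138, 58, 30, 10 bp.

138, 58, 30, 10 bp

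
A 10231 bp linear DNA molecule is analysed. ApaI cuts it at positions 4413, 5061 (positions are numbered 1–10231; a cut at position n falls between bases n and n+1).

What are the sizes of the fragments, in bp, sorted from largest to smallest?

5170, 4413, 648 bp

Linear molecule, 2 cuts → 3 fragments:
  4413 − 0 = 4413 bp
  5061 − 4413 = 648 bp
  10231 − 5061 = 5170 bp
Sorted largest to smallest: 5170, 4413, 648 bp.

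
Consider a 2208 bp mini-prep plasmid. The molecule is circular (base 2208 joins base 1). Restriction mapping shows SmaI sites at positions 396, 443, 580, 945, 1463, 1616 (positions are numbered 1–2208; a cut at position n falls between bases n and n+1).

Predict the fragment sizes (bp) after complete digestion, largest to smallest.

988, 518, 365, 153, 137, 47 bp

Circular molecule, 6 cuts → 6 fragments:
  443 − 396 = 47 bp
  580 − 443 = 137 bp
  945 − 580 = 365 bp
  1463 − 945 = 518 bp
  1616 − 1463 = 153 bp
  wrap: 2208 − 1616 + 396 = 988 bp
Sorted largest to smallest: 988, 518, 365, 153, 137, 47 bp.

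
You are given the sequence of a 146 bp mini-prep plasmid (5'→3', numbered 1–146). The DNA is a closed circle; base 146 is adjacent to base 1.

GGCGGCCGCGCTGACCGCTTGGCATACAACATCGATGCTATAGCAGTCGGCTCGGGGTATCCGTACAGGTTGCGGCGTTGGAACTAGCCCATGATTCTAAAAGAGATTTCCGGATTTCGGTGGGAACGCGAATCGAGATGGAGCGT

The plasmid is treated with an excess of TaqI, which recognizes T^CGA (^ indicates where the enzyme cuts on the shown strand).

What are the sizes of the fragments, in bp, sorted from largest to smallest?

101, 45 bp

TaqI sites (TCGA) start at positions 32, 133.
TaqI cuts after the first base of each site, so after positions 32, 133.
Circular molecule, 2 cuts → 2 fragments:
  33–133 → 101 bp
  134–146 then 1–32 → 13 + 32 = 45 bp
Sorted largest to smallest: 101, 45 bp.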